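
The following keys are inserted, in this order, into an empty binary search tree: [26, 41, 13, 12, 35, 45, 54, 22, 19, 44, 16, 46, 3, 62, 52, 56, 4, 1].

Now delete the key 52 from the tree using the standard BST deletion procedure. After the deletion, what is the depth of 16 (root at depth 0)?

4

26: root
41: right child of 26 (depth 1)
13: left child of 26 (depth 1)
12: left child of 13 (depth 2)
35: left child of 41 (depth 2)
45: right child of 41 (depth 2)
54: right child of 45 (depth 3)
22: right child of 13 (depth 2)
19: left child of 22 (depth 3)
44: left child of 45 (depth 3)
16: left child of 19 (depth 4)
46: left child of 54 (depth 4)
3: left child of 12 (depth 3)
62: right child of 54 (depth 4)
52: right child of 46 (depth 5)
56: left child of 62 (depth 5)
4: right child of 3 (depth 4)
1: left child of 3 (depth 4)

Delete 52 (at most one child — splice it out).
After deletion, path to 16: 26 → 13 → 22 → 19 → 16.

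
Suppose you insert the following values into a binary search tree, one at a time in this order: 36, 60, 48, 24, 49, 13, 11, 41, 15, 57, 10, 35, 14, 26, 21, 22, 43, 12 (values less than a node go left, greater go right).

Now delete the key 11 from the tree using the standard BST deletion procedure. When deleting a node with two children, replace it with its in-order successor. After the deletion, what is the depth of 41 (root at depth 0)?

3

36: root
60: right child of 36 (depth 1)
48: left child of 60 (depth 2)
24: left child of 36 (depth 1)
49: right child of 48 (depth 3)
13: left child of 24 (depth 2)
11: left child of 13 (depth 3)
41: left child of 48 (depth 3)
15: right child of 13 (depth 3)
57: right child of 49 (depth 4)
10: left child of 11 (depth 4)
35: right child of 24 (depth 2)
14: left child of 15 (depth 4)
26: left child of 35 (depth 3)
21: right child of 15 (depth 4)
22: right child of 21 (depth 5)
43: right child of 41 (depth 4)
12: right child of 11 (depth 4)

Delete 11 (two children — replace with in-order successor).
After deletion, path to 41: 36 → 60 → 48 → 41.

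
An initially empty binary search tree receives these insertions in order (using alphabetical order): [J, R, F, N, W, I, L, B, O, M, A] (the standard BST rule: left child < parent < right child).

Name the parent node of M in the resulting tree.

L

Insert J: tree is empty, so J becomes the root.
Insert R: R > J → go right. Place as right child of J.
Insert F: F < J → go left. Place as left child of J.
Insert N: N > J → go right; N < R → go left. Place as left child of R.
Insert W: W > J → go right; W > R → go right. Place as right child of R.
Insert I: I < J → go left; I > F → go right. Place as right child of F.
Insert L: L > J → go right; L < R → go left; L < N → go left. Place as left child of N.
Insert B: B < J → go left; B < F → go left. Place as left child of F.
Insert O: O > J → go right; O < R → go left; O > N → go right. Place as right child of N.
Insert M: M > J → go right; M < R → go left; M < N → go left; M > L → go right. Place as right child of L.
Insert A: A < J → go left; A < F → go left; A < B → go left. Place as left child of B.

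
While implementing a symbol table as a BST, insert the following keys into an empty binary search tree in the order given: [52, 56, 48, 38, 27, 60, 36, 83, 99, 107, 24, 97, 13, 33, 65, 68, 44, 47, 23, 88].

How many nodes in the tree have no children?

Resulting structure (node: left, right):
  52: L=48, R=56
  56: L=–, R=60
  48: L=38, R=–
  38: L=27, R=44
  27: L=24, R=36
  60: L=–, R=83
  36: L=33, R=–
  83: L=65, R=99
  99: L=97, R=107
  107: L=–, R=–
  24: L=13, R=–
  97: L=88, R=–
  13: L=–, R=23
  33: L=–, R=–
  65: L=–, R=68
  68: L=–, R=–
  44: L=–, R=47
  47: L=–, R=–
  23: L=–, R=–
  88: L=–, R=–

Leaves: 23, 33, 47, 68, 88, 107 — 6 in total.

6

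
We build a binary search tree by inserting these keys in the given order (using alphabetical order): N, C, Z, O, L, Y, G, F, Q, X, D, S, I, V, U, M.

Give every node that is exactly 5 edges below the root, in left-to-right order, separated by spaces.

N: root
C: left child of N (depth 1)
Z: right child of N (depth 1)
O: left child of Z (depth 2)
L: right child of C (depth 2)
Y: right child of O (depth 3)
G: left child of L (depth 3)
F: left child of G (depth 4)
Q: left child of Y (depth 4)
X: right child of Q (depth 5)
D: left child of F (depth 5)
S: left child of X (depth 6)
I: right child of G (depth 4)
V: right child of S (depth 7)
U: left child of V (depth 8)
M: right child of L (depth 3)

D X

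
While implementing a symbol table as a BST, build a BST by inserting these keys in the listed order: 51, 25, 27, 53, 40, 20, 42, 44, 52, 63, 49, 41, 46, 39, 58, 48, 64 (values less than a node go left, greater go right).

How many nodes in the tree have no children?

7

Resulting structure (node: left, right):
  51: L=25, R=53
  25: L=20, R=27
  27: L=–, R=40
  53: L=52, R=63
  40: L=39, R=42
  20: L=–, R=–
  42: L=41, R=44
  44: L=–, R=49
  52: L=–, R=–
  63: L=58, R=64
  49: L=46, R=–
  41: L=–, R=–
  46: L=–, R=48
  39: L=–, R=–
  58: L=–, R=–
  48: L=–, R=–
  64: L=–, R=–

Leaves: 20, 39, 41, 48, 52, 58, 64 — 7 in total.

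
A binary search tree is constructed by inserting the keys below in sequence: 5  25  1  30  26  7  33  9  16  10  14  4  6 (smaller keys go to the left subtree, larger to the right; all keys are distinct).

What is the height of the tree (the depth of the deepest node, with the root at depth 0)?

6

Resulting structure (node: left, right):
  5: L=1, R=25
  25: L=7, R=30
  1: L=–, R=4
  30: L=26, R=33
  26: L=–, R=–
  7: L=6, R=9
  33: L=–, R=–
  9: L=–, R=16
  16: L=10, R=–
  10: L=–, R=14
  14: L=–, R=–
  4: L=–, R=–
  6: L=–, R=–

The deepest node is 14 at depth 6.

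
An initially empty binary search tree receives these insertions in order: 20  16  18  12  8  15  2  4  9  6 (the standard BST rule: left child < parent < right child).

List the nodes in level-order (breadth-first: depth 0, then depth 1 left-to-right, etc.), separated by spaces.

Insert 20: tree is empty, so 20 becomes the root.
Insert 16: 16 < 20 → go left. Place as left child of 20.
Insert 18: 18 < 20 → go left; 18 > 16 → go right. Place as right child of 16.
Insert 12: 12 < 20 → go left; 12 < 16 → go left. Place as left child of 16.
Insert 8: 8 < 20 → go left; 8 < 16 → go left; 8 < 12 → go left. Place as left child of 12.
Insert 15: 15 < 20 → go left; 15 < 16 → go left; 15 > 12 → go right. Place as right child of 12.
Insert 2: 2 < 20 → go left; 2 < 16 → go left; 2 < 12 → go left; 2 < 8 → go left. Place as left child of 8.
Insert 4: 4 < 20 → go left; 4 < 16 → go left; 4 < 12 → go left; 4 < 8 → go left; 4 > 2 → go right. Place as right child of 2.
Insert 9: 9 < 20 → go left; 9 < 16 → go left; 9 < 12 → go left; 9 > 8 → go right. Place as right child of 8.
Insert 6: 6 < 20 → go left; 6 < 16 → go left; 6 < 12 → go left; 6 < 8 → go left; 6 > 2 → go right; 6 > 4 → go right. Place as right child of 4.

20 16 12 18 8 15 2 9 4 6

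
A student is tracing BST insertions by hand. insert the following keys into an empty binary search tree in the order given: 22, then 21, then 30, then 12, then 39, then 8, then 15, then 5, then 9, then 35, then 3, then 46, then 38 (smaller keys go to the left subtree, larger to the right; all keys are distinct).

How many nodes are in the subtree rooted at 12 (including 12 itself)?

6

Resulting structure (node: left, right):
  22: L=21, R=30
  21: L=12, R=–
  30: L=–, R=39
  12: L=8, R=15
  39: L=35, R=46
  8: L=5, R=9
  15: L=–, R=–
  5: L=3, R=–
  9: L=–, R=–
  35: L=–, R=38
  3: L=–, R=–
  46: L=–, R=–
  38: L=–, R=–

Subtree rooted at 12 contains: 12, 8, 5, 3, 9, 15 — 6 nodes.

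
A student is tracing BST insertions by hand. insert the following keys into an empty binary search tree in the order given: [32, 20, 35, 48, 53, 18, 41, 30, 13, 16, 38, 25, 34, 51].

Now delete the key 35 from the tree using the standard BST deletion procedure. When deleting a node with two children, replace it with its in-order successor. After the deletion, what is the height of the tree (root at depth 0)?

Insert 32: tree is empty, so 32 becomes the root.
Insert 20: 20 < 32 → go left. Place as left child of 32.
Insert 35: 35 > 32 → go right. Place as right child of 32.
Insert 48: 48 > 32 → go right; 48 > 35 → go right. Place as right child of 35.
Insert 53: 53 > 32 → go right; 53 > 35 → go right; 53 > 48 → go right. Place as right child of 48.
Insert 18: 18 < 32 → go left; 18 < 20 → go left. Place as left child of 20.
Insert 41: 41 > 32 → go right; 41 > 35 → go right; 41 < 48 → go left. Place as left child of 48.
Insert 30: 30 < 32 → go left; 30 > 20 → go right. Place as right child of 20.
Insert 13: 13 < 32 → go left; 13 < 20 → go left; 13 < 18 → go left. Place as left child of 18.
Insert 16: 16 < 32 → go left; 16 < 20 → go left; 16 < 18 → go left; 16 > 13 → go right. Place as right child of 13.
Insert 38: 38 > 32 → go right; 38 > 35 → go right; 38 < 48 → go left; 38 < 41 → go left. Place as left child of 41.
Insert 25: 25 < 32 → go left; 25 > 20 → go right; 25 < 30 → go left. Place as left child of 30.
Insert 34: 34 > 32 → go right; 34 < 35 → go left. Place as left child of 35.
Insert 51: 51 > 32 → go right; 51 > 35 → go right; 51 > 48 → go right; 51 < 53 → go left. Place as left child of 53.

Delete 35 (two children — replace with in-order successor).
After deletion, deepest node is 16 at depth 4.

4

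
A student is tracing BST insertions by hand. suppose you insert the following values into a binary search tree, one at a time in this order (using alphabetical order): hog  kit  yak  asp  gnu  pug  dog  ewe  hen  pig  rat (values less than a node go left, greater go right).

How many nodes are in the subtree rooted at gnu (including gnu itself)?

4

Resulting structure (node: left, right):
  hog: L=asp, R=kit
  kit: L=–, R=yak
  yak: L=pug, R=–
  asp: L=–, R=gnu
  gnu: L=dog, R=hen
  pug: L=pig, R=rat
  dog: L=–, R=ewe
  ewe: L=–, R=–
  hen: L=–, R=–
  pig: L=–, R=–
  rat: L=–, R=–

Subtree rooted at gnu contains: gnu, dog, ewe, hen — 4 nodes.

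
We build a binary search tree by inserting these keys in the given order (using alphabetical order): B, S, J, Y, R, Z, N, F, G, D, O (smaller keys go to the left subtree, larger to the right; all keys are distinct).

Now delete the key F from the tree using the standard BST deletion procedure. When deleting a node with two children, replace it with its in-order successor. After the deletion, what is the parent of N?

R

Resulting structure (node: left, right):
  B: L=–, R=S
  S: L=J, R=Y
  J: L=F, R=R
  Y: L=–, R=Z
  R: L=N, R=–
  Z: L=–, R=–
  N: L=–, R=O
  F: L=D, R=G
  G: L=–, R=–
  D: L=–, R=–
  O: L=–, R=–

Delete F (two children — replace with in-order successor).
After deletion, N's parent is R.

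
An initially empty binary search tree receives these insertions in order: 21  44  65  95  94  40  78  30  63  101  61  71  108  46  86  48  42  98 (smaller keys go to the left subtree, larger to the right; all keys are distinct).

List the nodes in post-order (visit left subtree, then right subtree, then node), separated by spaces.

Insert 21: tree is empty, so 21 becomes the root.
Insert 44: 44 > 21 → go right. Place as right child of 21.
Insert 65: 65 > 21 → go right; 65 > 44 → go right. Place as right child of 44.
Insert 95: 95 > 21 → go right; 95 > 44 → go right; 95 > 65 → go right. Place as right child of 65.
Insert 94: 94 > 21 → go right; 94 > 44 → go right; 94 > 65 → go right; 94 < 95 → go left. Place as left child of 95.
Insert 40: 40 > 21 → go right; 40 < 44 → go left. Place as left child of 44.
Insert 78: 78 > 21 → go right; 78 > 44 → go right; 78 > 65 → go right; 78 < 95 → go left; 78 < 94 → go left. Place as left child of 94.
Insert 30: 30 > 21 → go right; 30 < 44 → go left; 30 < 40 → go left. Place as left child of 40.
Insert 63: 63 > 21 → go right; 63 > 44 → go right; 63 < 65 → go left. Place as left child of 65.
Insert 101: 101 > 21 → go right; 101 > 44 → go right; 101 > 65 → go right; 101 > 95 → go right. Place as right child of 95.
Insert 61: 61 > 21 → go right; 61 > 44 → go right; 61 < 65 → go left; 61 < 63 → go left. Place as left child of 63.
Insert 71: 71 > 21 → go right; 71 > 44 → go right; 71 > 65 → go right; 71 < 95 → go left; 71 < 94 → go left; 71 < 78 → go left. Place as left child of 78.
Insert 108: 108 > 21 → go right; 108 > 44 → go right; 108 > 65 → go right; 108 > 95 → go right; 108 > 101 → go right. Place as right child of 101.
Insert 46: 46 > 21 → go right; 46 > 44 → go right; 46 < 65 → go left; 46 < 63 → go left; 46 < 61 → go left. Place as left child of 61.
Insert 86: 86 > 21 → go right; 86 > 44 → go right; 86 > 65 → go right; 86 < 95 → go left; 86 < 94 → go left; 86 > 78 → go right. Place as right child of 78.
Insert 48: 48 > 21 → go right; 48 > 44 → go right; 48 < 65 → go left; 48 < 63 → go left; 48 < 61 → go left; 48 > 46 → go right. Place as right child of 46.
Insert 42: 42 > 21 → go right; 42 < 44 → go left; 42 > 40 → go right. Place as right child of 40.
Insert 98: 98 > 21 → go right; 98 > 44 → go right; 98 > 65 → go right; 98 > 95 → go right; 98 < 101 → go left. Place as left child of 101.

30 42 40 48 46 61 63 71 86 78 94 98 108 101 95 65 44 21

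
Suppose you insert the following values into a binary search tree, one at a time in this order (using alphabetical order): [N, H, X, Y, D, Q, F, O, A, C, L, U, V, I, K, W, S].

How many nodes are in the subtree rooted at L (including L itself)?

3

Resulting structure (node: left, right):
  N: L=H, R=X
  H: L=D, R=L
  X: L=Q, R=Y
  Y: L=–, R=–
  D: L=A, R=F
  Q: L=O, R=U
  F: L=–, R=–
  O: L=–, R=–
  A: L=–, R=C
  C: L=–, R=–
  L: L=I, R=–
  U: L=S, R=V
  V: L=–, R=W
  I: L=–, R=K
  K: L=–, R=–
  W: L=–, R=–
  S: L=–, R=–

Subtree rooted at L contains: L, I, K — 3 nodes.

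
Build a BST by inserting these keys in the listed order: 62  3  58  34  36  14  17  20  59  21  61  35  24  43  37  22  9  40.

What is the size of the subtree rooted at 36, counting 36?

Resulting structure (node: left, right):
  62: L=3, R=–
  3: L=–, R=58
  58: L=34, R=59
  34: L=14, R=36
  36: L=35, R=43
  14: L=9, R=17
  17: L=–, R=20
  20: L=–, R=21
  59: L=–, R=61
  21: L=–, R=24
  61: L=–, R=–
  35: L=–, R=–
  24: L=22, R=–
  43: L=37, R=–
  37: L=–, R=40
  22: L=–, R=–
  9: L=–, R=–
  40: L=–, R=–

Subtree rooted at 36 contains: 36, 35, 43, 37, 40 — 5 nodes.

5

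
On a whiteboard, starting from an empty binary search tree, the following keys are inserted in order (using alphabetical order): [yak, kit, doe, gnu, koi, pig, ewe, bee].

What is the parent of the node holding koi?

kit

yak: root
kit: left child of yak (depth 1)
doe: left child of kit (depth 2)
gnu: right child of doe (depth 3)
koi: right child of kit (depth 2)
pig: right child of koi (depth 3)
ewe: left child of gnu (depth 4)
bee: left child of doe (depth 3)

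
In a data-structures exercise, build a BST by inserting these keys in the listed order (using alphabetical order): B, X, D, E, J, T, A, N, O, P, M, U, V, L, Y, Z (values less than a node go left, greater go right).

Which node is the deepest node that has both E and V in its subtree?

B: root
X: right child of B (depth 1)
D: left child of X (depth 2)
E: right child of D (depth 3)
J: right child of E (depth 4)
T: right child of J (depth 5)
A: left child of B (depth 1)
N: left child of T (depth 6)
O: right child of N (depth 7)
P: right child of O (depth 8)
M: left child of N (depth 7)
U: right child of T (depth 6)
V: right child of U (depth 7)
L: left child of M (depth 8)
Y: right child of X (depth 2)
Z: right child of Y (depth 3)

Path to E: B → X → D → E
Path to V: B → X → D → E → J → T → U → V
E lies on both paths and is an ancestor of the other node.

E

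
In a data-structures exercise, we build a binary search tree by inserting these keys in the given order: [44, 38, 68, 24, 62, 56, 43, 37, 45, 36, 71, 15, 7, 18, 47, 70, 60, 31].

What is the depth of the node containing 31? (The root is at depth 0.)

Insert 44: tree is empty, so 44 becomes the root.
Insert 38: 38 < 44 → go left. Place as left child of 44.
Insert 68: 68 > 44 → go right. Place as right child of 44.
Insert 24: 24 < 44 → go left; 24 < 38 → go left. Place as left child of 38.
Insert 62: 62 > 44 → go right; 62 < 68 → go left. Place as left child of 68.
Insert 56: 56 > 44 → go right; 56 < 68 → go left; 56 < 62 → go left. Place as left child of 62.
Insert 43: 43 < 44 → go left; 43 > 38 → go right. Place as right child of 38.
Insert 37: 37 < 44 → go left; 37 < 38 → go left; 37 > 24 → go right. Place as right child of 24.
Insert 45: 45 > 44 → go right; 45 < 68 → go left; 45 < 62 → go left; 45 < 56 → go left. Place as left child of 56.
Insert 36: 36 < 44 → go left; 36 < 38 → go left; 36 > 24 → go right; 36 < 37 → go left. Place as left child of 37.
Insert 71: 71 > 44 → go right; 71 > 68 → go right. Place as right child of 68.
Insert 15: 15 < 44 → go left; 15 < 38 → go left; 15 < 24 → go left. Place as left child of 24.
Insert 7: 7 < 44 → go left; 7 < 38 → go left; 7 < 24 → go left; 7 < 15 → go left. Place as left child of 15.
Insert 18: 18 < 44 → go left; 18 < 38 → go left; 18 < 24 → go left; 18 > 15 → go right. Place as right child of 15.
Insert 47: 47 > 44 → go right; 47 < 68 → go left; 47 < 62 → go left; 47 < 56 → go left; 47 > 45 → go right. Place as right child of 45.
Insert 70: 70 > 44 → go right; 70 > 68 → go right; 70 < 71 → go left. Place as left child of 71.
Insert 60: 60 > 44 → go right; 60 < 68 → go left; 60 < 62 → go left; 60 > 56 → go right. Place as right child of 56.
Insert 31: 31 < 44 → go left; 31 < 38 → go left; 31 > 24 → go right; 31 < 37 → go left; 31 < 36 → go left. Place as left child of 36.

Path to 31: 44 → 38 → 24 → 37 → 36 → 31, which is 5 edges.

5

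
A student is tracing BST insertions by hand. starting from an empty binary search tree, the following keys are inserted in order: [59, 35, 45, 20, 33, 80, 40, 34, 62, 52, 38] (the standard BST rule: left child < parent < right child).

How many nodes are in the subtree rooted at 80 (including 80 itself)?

2

59: root
35: left child of 59 (depth 1)
45: right child of 35 (depth 2)
20: left child of 35 (depth 2)
33: right child of 20 (depth 3)
80: right child of 59 (depth 1)
40: left child of 45 (depth 3)
34: right child of 33 (depth 4)
62: left child of 80 (depth 2)
52: right child of 45 (depth 3)
38: left child of 40 (depth 4)

Subtree rooted at 80 contains: 80, 62 — 2 nodes.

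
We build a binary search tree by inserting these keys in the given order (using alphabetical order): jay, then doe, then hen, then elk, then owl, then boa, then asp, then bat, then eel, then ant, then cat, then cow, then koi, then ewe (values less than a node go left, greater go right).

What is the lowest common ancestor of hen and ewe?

hen

jay: root
doe: left child of jay (depth 1)
hen: right child of doe (depth 2)
elk: left child of hen (depth 3)
owl: right child of jay (depth 1)
boa: left child of doe (depth 2)
asp: left child of boa (depth 3)
bat: right child of asp (depth 4)
eel: left child of elk (depth 4)
ant: left child of asp (depth 4)
cat: right child of boa (depth 3)
cow: right child of cat (depth 4)
koi: left child of owl (depth 2)
ewe: right child of elk (depth 4)

Path to hen: jay → doe → hen
Path to ewe: jay → doe → hen → elk → ewe
hen lies on both paths and is an ancestor of the other node.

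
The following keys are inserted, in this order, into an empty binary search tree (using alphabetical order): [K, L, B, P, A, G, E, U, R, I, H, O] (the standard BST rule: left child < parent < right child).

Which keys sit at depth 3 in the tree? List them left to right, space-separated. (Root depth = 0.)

E I O U

Resulting structure (node: left, right):
  K: L=B, R=L
  L: L=–, R=P
  B: L=A, R=G
  P: L=O, R=U
  A: L=–, R=–
  G: L=E, R=I
  E: L=–, R=–
  U: L=R, R=–
  R: L=–, R=–
  I: L=H, R=–
  H: L=–, R=–
  O: L=–, R=–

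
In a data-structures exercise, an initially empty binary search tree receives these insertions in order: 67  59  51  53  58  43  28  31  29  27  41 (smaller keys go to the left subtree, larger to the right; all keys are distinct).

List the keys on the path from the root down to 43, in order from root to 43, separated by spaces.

67: root
59: left child of 67 (depth 1)
51: left child of 59 (depth 2)
53: right child of 51 (depth 3)
58: right child of 53 (depth 4)
43: left child of 51 (depth 3)
28: left child of 43 (depth 4)
31: right child of 28 (depth 5)
29: left child of 31 (depth 6)
27: left child of 28 (depth 5)
41: right child of 31 (depth 6)

67 59 51 43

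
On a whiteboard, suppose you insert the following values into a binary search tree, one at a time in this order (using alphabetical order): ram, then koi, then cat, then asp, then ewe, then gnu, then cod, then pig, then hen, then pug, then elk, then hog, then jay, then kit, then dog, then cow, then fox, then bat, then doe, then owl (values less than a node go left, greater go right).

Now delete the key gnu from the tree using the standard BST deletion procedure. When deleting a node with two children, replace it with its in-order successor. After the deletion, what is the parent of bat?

asp

Resulting structure (node: left, right):
  ram: L=koi, R=–
  koi: L=cat, R=pig
  cat: L=asp, R=ewe
  asp: L=–, R=bat
  ewe: L=cod, R=gnu
  gnu: L=fox, R=hen
  cod: L=–, R=elk
  pig: L=owl, R=pug
  hen: L=–, R=hog
  pug: L=–, R=–
  elk: L=dog, R=–
  hog: L=–, R=jay
  jay: L=–, R=kit
  kit: L=–, R=–
  dog: L=cow, R=–
  cow: L=–, R=doe
  fox: L=–, R=–
  bat: L=–, R=–
  doe: L=–, R=–
  owl: L=–, R=–

Delete gnu (two children — replace with in-order successor).
After deletion, bat's parent is asp.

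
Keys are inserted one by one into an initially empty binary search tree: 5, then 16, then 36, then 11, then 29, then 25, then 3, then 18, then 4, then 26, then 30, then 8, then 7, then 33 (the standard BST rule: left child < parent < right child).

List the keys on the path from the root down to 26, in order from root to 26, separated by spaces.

5 16 36 29 25 26

Resulting structure (node: left, right):
  5: L=3, R=16
  16: L=11, R=36
  36: L=29, R=–
  11: L=8, R=–
  29: L=25, R=30
  25: L=18, R=26
  3: L=–, R=4
  18: L=–, R=–
  4: L=–, R=–
  26: L=–, R=–
  30: L=–, R=33
  8: L=7, R=–
  7: L=–, R=–
  33: L=–, R=–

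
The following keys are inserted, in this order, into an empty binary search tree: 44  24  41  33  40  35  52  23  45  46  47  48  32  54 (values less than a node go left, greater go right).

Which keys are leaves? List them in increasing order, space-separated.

Insert 44: tree is empty, so 44 becomes the root.
Insert 24: 24 < 44 → go left. Place as left child of 44.
Insert 41: 41 < 44 → go left; 41 > 24 → go right. Place as right child of 24.
Insert 33: 33 < 44 → go left; 33 > 24 → go right; 33 < 41 → go left. Place as left child of 41.
Insert 40: 40 < 44 → go left; 40 > 24 → go right; 40 < 41 → go left; 40 > 33 → go right. Place as right child of 33.
Insert 35: 35 < 44 → go left; 35 > 24 → go right; 35 < 41 → go left; 35 > 33 → go right; 35 < 40 → go left. Place as left child of 40.
Insert 52: 52 > 44 → go right. Place as right child of 44.
Insert 23: 23 < 44 → go left; 23 < 24 → go left. Place as left child of 24.
Insert 45: 45 > 44 → go right; 45 < 52 → go left. Place as left child of 52.
Insert 46: 46 > 44 → go right; 46 < 52 → go left; 46 > 45 → go right. Place as right child of 45.
Insert 47: 47 > 44 → go right; 47 < 52 → go left; 47 > 45 → go right; 47 > 46 → go right. Place as right child of 46.
Insert 48: 48 > 44 → go right; 48 < 52 → go left; 48 > 45 → go right; 48 > 46 → go right; 48 > 47 → go right. Place as right child of 47.
Insert 32: 32 < 44 → go left; 32 > 24 → go right; 32 < 41 → go left; 32 < 33 → go left. Place as left child of 33.
Insert 54: 54 > 44 → go right; 54 > 52 → go right. Place as right child of 52.

23 32 35 48 54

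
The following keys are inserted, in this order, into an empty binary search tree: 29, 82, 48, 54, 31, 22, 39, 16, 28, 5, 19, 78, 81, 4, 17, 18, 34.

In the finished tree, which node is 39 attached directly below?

31

Insert 29: tree is empty, so 29 becomes the root.
Insert 82: 82 > 29 → go right. Place as right child of 29.
Insert 48: 48 > 29 → go right; 48 < 82 → go left. Place as left child of 82.
Insert 54: 54 > 29 → go right; 54 < 82 → go left; 54 > 48 → go right. Place as right child of 48.
Insert 31: 31 > 29 → go right; 31 < 82 → go left; 31 < 48 → go left. Place as left child of 48.
Insert 22: 22 < 29 → go left. Place as left child of 29.
Insert 39: 39 > 29 → go right; 39 < 82 → go left; 39 < 48 → go left; 39 > 31 → go right. Place as right child of 31.
Insert 16: 16 < 29 → go left; 16 < 22 → go left. Place as left child of 22.
Insert 28: 28 < 29 → go left; 28 > 22 → go right. Place as right child of 22.
Insert 5: 5 < 29 → go left; 5 < 22 → go left; 5 < 16 → go left. Place as left child of 16.
Insert 19: 19 < 29 → go left; 19 < 22 → go left; 19 > 16 → go right. Place as right child of 16.
Insert 78: 78 > 29 → go right; 78 < 82 → go left; 78 > 48 → go right; 78 > 54 → go right. Place as right child of 54.
Insert 81: 81 > 29 → go right; 81 < 82 → go left; 81 > 48 → go right; 81 > 54 → go right; 81 > 78 → go right. Place as right child of 78.
Insert 4: 4 < 29 → go left; 4 < 22 → go left; 4 < 16 → go left; 4 < 5 → go left. Place as left child of 5.
Insert 17: 17 < 29 → go left; 17 < 22 → go left; 17 > 16 → go right; 17 < 19 → go left. Place as left child of 19.
Insert 18: 18 < 29 → go left; 18 < 22 → go left; 18 > 16 → go right; 18 < 19 → go left; 18 > 17 → go right. Place as right child of 17.
Insert 34: 34 > 29 → go right; 34 < 82 → go left; 34 < 48 → go left; 34 > 31 → go right; 34 < 39 → go left. Place as left child of 39.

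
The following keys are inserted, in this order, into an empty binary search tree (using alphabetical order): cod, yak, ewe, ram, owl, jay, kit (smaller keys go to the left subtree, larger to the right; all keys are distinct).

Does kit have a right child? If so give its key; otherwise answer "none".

none

cod: root
yak: right child of cod (depth 1)
ewe: left child of yak (depth 2)
ram: right child of ewe (depth 3)
owl: left child of ram (depth 4)
jay: left child of owl (depth 5)
kit: right child of jay (depth 6)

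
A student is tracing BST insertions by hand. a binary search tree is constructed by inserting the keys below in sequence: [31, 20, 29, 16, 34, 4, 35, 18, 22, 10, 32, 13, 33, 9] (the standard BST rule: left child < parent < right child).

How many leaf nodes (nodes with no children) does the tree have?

Insert 31: tree is empty, so 31 becomes the root.
Insert 20: 20 < 31 → go left. Place as left child of 31.
Insert 29: 29 < 31 → go left; 29 > 20 → go right. Place as right child of 20.
Insert 16: 16 < 31 → go left; 16 < 20 → go left. Place as left child of 20.
Insert 34: 34 > 31 → go right. Place as right child of 31.
Insert 4: 4 < 31 → go left; 4 < 20 → go left; 4 < 16 → go left. Place as left child of 16.
Insert 35: 35 > 31 → go right; 35 > 34 → go right. Place as right child of 34.
Insert 18: 18 < 31 → go left; 18 < 20 → go left; 18 > 16 → go right. Place as right child of 16.
Insert 22: 22 < 31 → go left; 22 > 20 → go right; 22 < 29 → go left. Place as left child of 29.
Insert 10: 10 < 31 → go left; 10 < 20 → go left; 10 < 16 → go left; 10 > 4 → go right. Place as right child of 4.
Insert 32: 32 > 31 → go right; 32 < 34 → go left. Place as left child of 34.
Insert 13: 13 < 31 → go left; 13 < 20 → go left; 13 < 16 → go left; 13 > 4 → go right; 13 > 10 → go right. Place as right child of 10.
Insert 33: 33 > 31 → go right; 33 < 34 → go left; 33 > 32 → go right. Place as right child of 32.
Insert 9: 9 < 31 → go left; 9 < 20 → go left; 9 < 16 → go left; 9 > 4 → go right; 9 < 10 → go left. Place as left child of 10.

Leaves: 9, 13, 18, 22, 33, 35 — 6 in total.

6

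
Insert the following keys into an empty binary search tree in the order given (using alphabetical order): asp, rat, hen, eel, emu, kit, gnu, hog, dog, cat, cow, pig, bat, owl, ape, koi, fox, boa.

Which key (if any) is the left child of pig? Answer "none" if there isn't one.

Insert asp: tree is empty, so asp becomes the root.
Insert rat: rat > asp → go right. Place as right child of asp.
Insert hen: hen > asp → go right; hen < rat → go left. Place as left child of rat.
Insert eel: eel > asp → go right; eel < rat → go left; eel < hen → go left. Place as left child of hen.
Insert emu: emu > asp → go right; emu < rat → go left; emu < hen → go left; emu > eel → go right. Place as right child of eel.
Insert kit: kit > asp → go right; kit < rat → go left; kit > hen → go right. Place as right child of hen.
Insert gnu: gnu > asp → go right; gnu < rat → go left; gnu < hen → go left; gnu > eel → go right; gnu > emu → go right. Place as right child of emu.
Insert hog: hog > asp → go right; hog < rat → go left; hog > hen → go right; hog < kit → go left. Place as left child of kit.
Insert dog: dog > asp → go right; dog < rat → go left; dog < hen → go left; dog < eel → go left. Place as left child of eel.
Insert cat: cat > asp → go right; cat < rat → go left; cat < hen → go left; cat < eel → go left; cat < dog → go left. Place as left child of dog.
Insert cow: cow > asp → go right; cow < rat → go left; cow < hen → go left; cow < eel → go left; cow < dog → go left; cow > cat → go right. Place as right child of cat.
Insert pig: pig > asp → go right; pig < rat → go left; pig > hen → go right; pig > kit → go right. Place as right child of kit.
Insert bat: bat > asp → go right; bat < rat → go left; bat < hen → go left; bat < eel → go left; bat < dog → go left; bat < cat → go left. Place as left child of cat.
Insert owl: owl > asp → go right; owl < rat → go left; owl > hen → go right; owl > kit → go right; owl < pig → go left. Place as left child of pig.
Insert ape: ape < asp → go left. Place as left child of asp.
Insert koi: koi > asp → go right; koi < rat → go left; koi > hen → go right; koi > kit → go right; koi < pig → go left; koi < owl → go left. Place as left child of owl.
Insert fox: fox > asp → go right; fox < rat → go left; fox < hen → go left; fox > eel → go right; fox > emu → go right; fox < gnu → go left. Place as left child of gnu.
Insert boa: boa > asp → go right; boa < rat → go left; boa < hen → go left; boa < eel → go left; boa < dog → go left; boa < cat → go left; boa > bat → go right. Place as right child of bat.

owl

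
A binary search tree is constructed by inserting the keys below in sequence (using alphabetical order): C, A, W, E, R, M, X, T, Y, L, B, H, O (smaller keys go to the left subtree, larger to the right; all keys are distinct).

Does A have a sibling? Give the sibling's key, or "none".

C: root
A: left child of C (depth 1)
W: right child of C (depth 1)
E: left child of W (depth 2)
R: right child of E (depth 3)
M: left child of R (depth 4)
X: right child of W (depth 2)
T: right child of R (depth 4)
Y: right child of X (depth 3)
L: left child of M (depth 5)
B: right child of A (depth 2)
H: left child of L (depth 6)
O: right child of M (depth 5)

A's parent is C; the other child of C is W.

W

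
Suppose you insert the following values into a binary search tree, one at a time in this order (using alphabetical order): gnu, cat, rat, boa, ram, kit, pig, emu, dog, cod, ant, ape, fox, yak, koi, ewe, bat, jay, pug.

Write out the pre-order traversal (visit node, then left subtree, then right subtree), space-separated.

Resulting structure (node: left, right):
  gnu: L=cat, R=rat
  cat: L=boa, R=emu
  rat: L=ram, R=yak
  boa: L=ant, R=–
  ram: L=kit, R=–
  kit: L=jay, R=pig
  pig: L=koi, R=pug
  emu: L=dog, R=fox
  dog: L=cod, R=–
  cod: L=–, R=–
  ant: L=–, R=ape
  ape: L=–, R=bat
  fox: L=ewe, R=–
  yak: L=–, R=–
  koi: L=–, R=–
  ewe: L=–, R=–
  bat: L=–, R=–
  jay: L=–, R=–
  pug: L=–, R=–

gnu cat boa ant ape bat emu dog cod fox ewe rat ram kit jay pig koi pug yak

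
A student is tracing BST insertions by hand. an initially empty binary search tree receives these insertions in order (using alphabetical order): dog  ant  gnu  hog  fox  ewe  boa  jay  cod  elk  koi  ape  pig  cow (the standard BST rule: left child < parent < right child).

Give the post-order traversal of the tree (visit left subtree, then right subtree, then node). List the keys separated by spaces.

ape cow cod boa ant elk ewe fox pig koi jay hog gnu dog

Insert dog: tree is empty, so dog becomes the root.
Insert ant: ant < dog → go left. Place as left child of dog.
Insert gnu: gnu > dog → go right. Place as right child of dog.
Insert hog: hog > dog → go right; hog > gnu → go right. Place as right child of gnu.
Insert fox: fox > dog → go right; fox < gnu → go left. Place as left child of gnu.
Insert ewe: ewe > dog → go right; ewe < gnu → go left; ewe < fox → go left. Place as left child of fox.
Insert boa: boa < dog → go left; boa > ant → go right. Place as right child of ant.
Insert jay: jay > dog → go right; jay > gnu → go right; jay > hog → go right. Place as right child of hog.
Insert cod: cod < dog → go left; cod > ant → go right; cod > boa → go right. Place as right child of boa.
Insert elk: elk > dog → go right; elk < gnu → go left; elk < fox → go left; elk < ewe → go left. Place as left child of ewe.
Insert koi: koi > dog → go right; koi > gnu → go right; koi > hog → go right; koi > jay → go right. Place as right child of jay.
Insert ape: ape < dog → go left; ape > ant → go right; ape < boa → go left. Place as left child of boa.
Insert pig: pig > dog → go right; pig > gnu → go right; pig > hog → go right; pig > jay → go right; pig > koi → go right. Place as right child of koi.
Insert cow: cow < dog → go left; cow > ant → go right; cow > boa → go right; cow > cod → go right. Place as right child of cod.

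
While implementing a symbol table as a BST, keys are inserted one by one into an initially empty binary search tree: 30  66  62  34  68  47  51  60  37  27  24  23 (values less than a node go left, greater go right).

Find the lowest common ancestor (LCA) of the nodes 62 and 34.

30: root
66: right child of 30 (depth 1)
62: left child of 66 (depth 2)
34: left child of 62 (depth 3)
68: right child of 66 (depth 2)
47: right child of 34 (depth 4)
51: right child of 47 (depth 5)
60: right child of 51 (depth 6)
37: left child of 47 (depth 5)
27: left child of 30 (depth 1)
24: left child of 27 (depth 2)
23: left child of 24 (depth 3)

Path to 62: 30 → 66 → 62
Path to 34: 30 → 66 → 62 → 34
62 lies on both paths and is an ancestor of the other node.

62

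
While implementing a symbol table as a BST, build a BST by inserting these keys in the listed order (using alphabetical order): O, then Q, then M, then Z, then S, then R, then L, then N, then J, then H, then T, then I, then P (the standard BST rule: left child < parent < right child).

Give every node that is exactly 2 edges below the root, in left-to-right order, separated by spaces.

Insert O: tree is empty, so O becomes the root.
Insert Q: Q > O → go right. Place as right child of O.
Insert M: M < O → go left. Place as left child of O.
Insert Z: Z > O → go right; Z > Q → go right. Place as right child of Q.
Insert S: S > O → go right; S > Q → go right; S < Z → go left. Place as left child of Z.
Insert R: R > O → go right; R > Q → go right; R < Z → go left; R < S → go left. Place as left child of S.
Insert L: L < O → go left; L < M → go left. Place as left child of M.
Insert N: N < O → go left; N > M → go right. Place as right child of M.
Insert J: J < O → go left; J < M → go left; J < L → go left. Place as left child of L.
Insert H: H < O → go left; H < M → go left; H < L → go left; H < J → go left. Place as left child of J.
Insert T: T > O → go right; T > Q → go right; T < Z → go left; T > S → go right. Place as right child of S.
Insert I: I < O → go left; I < M → go left; I < L → go left; I < J → go left; I > H → go right. Place as right child of H.
Insert P: P > O → go right; P < Q → go left. Place as left child of Q.

L N P Z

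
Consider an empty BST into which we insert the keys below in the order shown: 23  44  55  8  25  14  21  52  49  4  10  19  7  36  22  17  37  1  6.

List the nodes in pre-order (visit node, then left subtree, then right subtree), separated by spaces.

23 8 4 1 7 6 14 10 21 19 17 22 44 25 36 37 55 52 49

Resulting structure (node: left, right):
  23: L=8, R=44
  44: L=25, R=55
  55: L=52, R=–
  8: L=4, R=14
  25: L=–, R=36
  14: L=10, R=21
  21: L=19, R=22
  52: L=49, R=–
  49: L=–, R=–
  4: L=1, R=7
  10: L=–, R=–
  19: L=17, R=–
  7: L=6, R=–
  36: L=–, R=37
  22: L=–, R=–
  17: L=–, R=–
  37: L=–, R=–
  1: L=–, R=–
  6: L=–, R=–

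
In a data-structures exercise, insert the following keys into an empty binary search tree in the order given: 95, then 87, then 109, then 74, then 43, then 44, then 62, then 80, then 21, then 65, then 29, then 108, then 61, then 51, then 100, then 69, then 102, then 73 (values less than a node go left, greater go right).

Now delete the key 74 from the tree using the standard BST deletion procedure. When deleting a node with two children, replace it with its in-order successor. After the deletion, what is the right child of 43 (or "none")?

44

Insert 95: tree is empty, so 95 becomes the root.
Insert 87: 87 < 95 → go left. Place as left child of 95.
Insert 109: 109 > 95 → go right. Place as right child of 95.
Insert 74: 74 < 95 → go left; 74 < 87 → go left. Place as left child of 87.
Insert 43: 43 < 95 → go left; 43 < 87 → go left; 43 < 74 → go left. Place as left child of 74.
Insert 44: 44 < 95 → go left; 44 < 87 → go left; 44 < 74 → go left; 44 > 43 → go right. Place as right child of 43.
Insert 62: 62 < 95 → go left; 62 < 87 → go left; 62 < 74 → go left; 62 > 43 → go right; 62 > 44 → go right. Place as right child of 44.
Insert 80: 80 < 95 → go left; 80 < 87 → go left; 80 > 74 → go right. Place as right child of 74.
Insert 21: 21 < 95 → go left; 21 < 87 → go left; 21 < 74 → go left; 21 < 43 → go left. Place as left child of 43.
Insert 65: 65 < 95 → go left; 65 < 87 → go left; 65 < 74 → go left; 65 > 43 → go right; 65 > 44 → go right; 65 > 62 → go right. Place as right child of 62.
Insert 29: 29 < 95 → go left; 29 < 87 → go left; 29 < 74 → go left; 29 < 43 → go left; 29 > 21 → go right. Place as right child of 21.
Insert 108: 108 > 95 → go right; 108 < 109 → go left. Place as left child of 109.
Insert 61: 61 < 95 → go left; 61 < 87 → go left; 61 < 74 → go left; 61 > 43 → go right; 61 > 44 → go right; 61 < 62 → go left. Place as left child of 62.
Insert 51: 51 < 95 → go left; 51 < 87 → go left; 51 < 74 → go left; 51 > 43 → go right; 51 > 44 → go right; 51 < 62 → go left; 51 < 61 → go left. Place as left child of 61.
Insert 100: 100 > 95 → go right; 100 < 109 → go left; 100 < 108 → go left. Place as left child of 108.
Insert 69: 69 < 95 → go left; 69 < 87 → go left; 69 < 74 → go left; 69 > 43 → go right; 69 > 44 → go right; 69 > 62 → go right; 69 > 65 → go right. Place as right child of 65.
Insert 102: 102 > 95 → go right; 102 < 109 → go left; 102 < 108 → go left; 102 > 100 → go right. Place as right child of 100.
Insert 73: 73 < 95 → go left; 73 < 87 → go left; 73 < 74 → go left; 73 > 43 → go right; 73 > 44 → go right; 73 > 62 → go right; 73 > 65 → go right; 73 > 69 → go right. Place as right child of 69.

Delete 74 (two children — replace with in-order successor).
After deletion, 43's right child: 44.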